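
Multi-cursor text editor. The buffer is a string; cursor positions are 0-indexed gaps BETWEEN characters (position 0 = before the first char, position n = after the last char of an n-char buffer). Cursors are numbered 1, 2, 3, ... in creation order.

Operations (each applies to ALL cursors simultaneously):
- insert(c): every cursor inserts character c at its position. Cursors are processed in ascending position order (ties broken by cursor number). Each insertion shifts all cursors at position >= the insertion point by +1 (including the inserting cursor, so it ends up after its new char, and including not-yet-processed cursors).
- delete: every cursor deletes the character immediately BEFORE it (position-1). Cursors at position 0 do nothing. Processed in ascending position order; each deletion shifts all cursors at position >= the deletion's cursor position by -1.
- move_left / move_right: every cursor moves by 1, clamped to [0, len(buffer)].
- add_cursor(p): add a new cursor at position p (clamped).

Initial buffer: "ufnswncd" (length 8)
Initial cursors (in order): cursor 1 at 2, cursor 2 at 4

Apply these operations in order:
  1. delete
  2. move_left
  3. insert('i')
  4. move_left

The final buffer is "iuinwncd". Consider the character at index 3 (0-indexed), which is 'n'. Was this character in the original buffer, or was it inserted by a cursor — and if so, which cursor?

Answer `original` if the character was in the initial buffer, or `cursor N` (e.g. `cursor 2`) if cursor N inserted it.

After op 1 (delete): buffer="unwncd" (len 6), cursors c1@1 c2@2, authorship ......
After op 2 (move_left): buffer="unwncd" (len 6), cursors c1@0 c2@1, authorship ......
After op 3 (insert('i')): buffer="iuinwncd" (len 8), cursors c1@1 c2@3, authorship 1.2.....
After op 4 (move_left): buffer="iuinwncd" (len 8), cursors c1@0 c2@2, authorship 1.2.....
Authorship (.=original, N=cursor N): 1 . 2 . . . . .
Index 3: author = original

Answer: original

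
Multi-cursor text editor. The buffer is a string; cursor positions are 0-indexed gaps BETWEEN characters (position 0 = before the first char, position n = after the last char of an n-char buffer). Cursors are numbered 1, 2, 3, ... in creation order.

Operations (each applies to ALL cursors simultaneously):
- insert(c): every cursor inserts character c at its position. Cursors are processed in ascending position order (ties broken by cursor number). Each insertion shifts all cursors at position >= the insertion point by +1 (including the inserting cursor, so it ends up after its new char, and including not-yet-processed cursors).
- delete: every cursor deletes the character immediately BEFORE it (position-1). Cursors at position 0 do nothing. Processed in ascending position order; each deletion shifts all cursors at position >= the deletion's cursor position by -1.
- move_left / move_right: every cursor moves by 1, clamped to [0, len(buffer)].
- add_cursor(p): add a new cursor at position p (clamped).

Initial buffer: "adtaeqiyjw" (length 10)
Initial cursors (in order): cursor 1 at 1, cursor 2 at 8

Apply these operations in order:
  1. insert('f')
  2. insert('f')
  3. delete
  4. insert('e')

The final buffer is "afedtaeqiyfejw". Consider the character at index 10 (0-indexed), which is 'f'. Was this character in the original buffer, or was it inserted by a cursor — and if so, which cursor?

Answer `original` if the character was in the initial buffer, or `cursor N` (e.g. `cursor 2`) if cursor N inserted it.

After op 1 (insert('f')): buffer="afdtaeqiyfjw" (len 12), cursors c1@2 c2@10, authorship .1.......2..
After op 2 (insert('f')): buffer="affdtaeqiyffjw" (len 14), cursors c1@3 c2@12, authorship .11.......22..
After op 3 (delete): buffer="afdtaeqiyfjw" (len 12), cursors c1@2 c2@10, authorship .1.......2..
After op 4 (insert('e')): buffer="afedtaeqiyfejw" (len 14), cursors c1@3 c2@12, authorship .11.......22..
Authorship (.=original, N=cursor N): . 1 1 . . . . . . . 2 2 . .
Index 10: author = 2

Answer: cursor 2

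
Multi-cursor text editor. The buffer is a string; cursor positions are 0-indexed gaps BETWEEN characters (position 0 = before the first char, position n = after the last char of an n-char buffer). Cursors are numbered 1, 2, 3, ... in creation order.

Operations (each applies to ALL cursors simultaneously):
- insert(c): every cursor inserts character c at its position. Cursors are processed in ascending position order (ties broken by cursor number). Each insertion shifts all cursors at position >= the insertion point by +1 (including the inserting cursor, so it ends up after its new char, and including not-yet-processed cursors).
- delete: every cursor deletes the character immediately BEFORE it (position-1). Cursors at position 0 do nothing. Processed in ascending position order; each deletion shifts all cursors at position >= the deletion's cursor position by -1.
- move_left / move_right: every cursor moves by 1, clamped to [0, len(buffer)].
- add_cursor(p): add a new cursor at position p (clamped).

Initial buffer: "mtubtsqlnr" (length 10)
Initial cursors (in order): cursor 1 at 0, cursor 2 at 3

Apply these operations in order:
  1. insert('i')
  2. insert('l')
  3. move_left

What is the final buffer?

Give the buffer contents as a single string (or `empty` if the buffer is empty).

After op 1 (insert('i')): buffer="imtuibtsqlnr" (len 12), cursors c1@1 c2@5, authorship 1...2.......
After op 2 (insert('l')): buffer="ilmtuilbtsqlnr" (len 14), cursors c1@2 c2@7, authorship 11...22.......
After op 3 (move_left): buffer="ilmtuilbtsqlnr" (len 14), cursors c1@1 c2@6, authorship 11...22.......

Answer: ilmtuilbtsqlnr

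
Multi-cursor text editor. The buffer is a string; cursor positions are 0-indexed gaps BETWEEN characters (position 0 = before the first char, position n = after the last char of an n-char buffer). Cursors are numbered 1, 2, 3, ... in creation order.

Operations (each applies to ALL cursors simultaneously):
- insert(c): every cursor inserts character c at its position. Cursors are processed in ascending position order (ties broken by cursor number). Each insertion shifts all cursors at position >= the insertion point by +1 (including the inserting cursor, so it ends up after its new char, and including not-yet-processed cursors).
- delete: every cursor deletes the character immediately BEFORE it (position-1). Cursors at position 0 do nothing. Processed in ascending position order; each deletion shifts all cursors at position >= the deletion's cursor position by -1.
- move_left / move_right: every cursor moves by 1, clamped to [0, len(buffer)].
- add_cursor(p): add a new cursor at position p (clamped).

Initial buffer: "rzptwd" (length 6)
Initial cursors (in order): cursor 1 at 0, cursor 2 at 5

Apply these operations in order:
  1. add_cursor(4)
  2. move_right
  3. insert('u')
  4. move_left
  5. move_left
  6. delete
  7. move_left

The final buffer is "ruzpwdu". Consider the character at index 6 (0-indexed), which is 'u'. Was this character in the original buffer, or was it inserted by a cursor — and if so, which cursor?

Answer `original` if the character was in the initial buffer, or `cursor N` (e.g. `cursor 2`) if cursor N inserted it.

After op 1 (add_cursor(4)): buffer="rzptwd" (len 6), cursors c1@0 c3@4 c2@5, authorship ......
After op 2 (move_right): buffer="rzptwd" (len 6), cursors c1@1 c3@5 c2@6, authorship ......
After op 3 (insert('u')): buffer="ruzptwudu" (len 9), cursors c1@2 c3@7 c2@9, authorship .1....3.2
After op 4 (move_left): buffer="ruzptwudu" (len 9), cursors c1@1 c3@6 c2@8, authorship .1....3.2
After op 5 (move_left): buffer="ruzptwudu" (len 9), cursors c1@0 c3@5 c2@7, authorship .1....3.2
After op 6 (delete): buffer="ruzpwdu" (len 7), cursors c1@0 c3@4 c2@5, authorship .1....2
After op 7 (move_left): buffer="ruzpwdu" (len 7), cursors c1@0 c3@3 c2@4, authorship .1....2
Authorship (.=original, N=cursor N): . 1 . . . . 2
Index 6: author = 2

Answer: cursor 2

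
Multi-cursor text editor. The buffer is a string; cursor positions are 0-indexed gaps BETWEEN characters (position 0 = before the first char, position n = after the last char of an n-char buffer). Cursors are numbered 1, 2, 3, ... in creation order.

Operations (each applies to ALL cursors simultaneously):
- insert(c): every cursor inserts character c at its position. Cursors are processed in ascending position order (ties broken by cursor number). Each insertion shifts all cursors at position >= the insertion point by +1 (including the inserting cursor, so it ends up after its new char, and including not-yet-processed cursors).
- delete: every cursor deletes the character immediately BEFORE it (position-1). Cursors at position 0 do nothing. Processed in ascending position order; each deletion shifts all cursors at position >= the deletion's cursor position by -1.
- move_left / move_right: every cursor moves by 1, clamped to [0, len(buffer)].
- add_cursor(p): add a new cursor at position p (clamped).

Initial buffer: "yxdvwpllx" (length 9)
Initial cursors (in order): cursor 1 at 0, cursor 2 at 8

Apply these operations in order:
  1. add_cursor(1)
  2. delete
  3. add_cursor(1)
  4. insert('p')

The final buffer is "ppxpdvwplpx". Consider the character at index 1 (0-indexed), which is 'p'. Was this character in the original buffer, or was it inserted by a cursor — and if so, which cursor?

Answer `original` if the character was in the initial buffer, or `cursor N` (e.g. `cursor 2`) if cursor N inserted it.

After op 1 (add_cursor(1)): buffer="yxdvwpllx" (len 9), cursors c1@0 c3@1 c2@8, authorship .........
After op 2 (delete): buffer="xdvwplx" (len 7), cursors c1@0 c3@0 c2@6, authorship .......
After op 3 (add_cursor(1)): buffer="xdvwplx" (len 7), cursors c1@0 c3@0 c4@1 c2@6, authorship .......
After op 4 (insert('p')): buffer="ppxpdvwplpx" (len 11), cursors c1@2 c3@2 c4@4 c2@10, authorship 13.4.....2.
Authorship (.=original, N=cursor N): 1 3 . 4 . . . . . 2 .
Index 1: author = 3

Answer: cursor 3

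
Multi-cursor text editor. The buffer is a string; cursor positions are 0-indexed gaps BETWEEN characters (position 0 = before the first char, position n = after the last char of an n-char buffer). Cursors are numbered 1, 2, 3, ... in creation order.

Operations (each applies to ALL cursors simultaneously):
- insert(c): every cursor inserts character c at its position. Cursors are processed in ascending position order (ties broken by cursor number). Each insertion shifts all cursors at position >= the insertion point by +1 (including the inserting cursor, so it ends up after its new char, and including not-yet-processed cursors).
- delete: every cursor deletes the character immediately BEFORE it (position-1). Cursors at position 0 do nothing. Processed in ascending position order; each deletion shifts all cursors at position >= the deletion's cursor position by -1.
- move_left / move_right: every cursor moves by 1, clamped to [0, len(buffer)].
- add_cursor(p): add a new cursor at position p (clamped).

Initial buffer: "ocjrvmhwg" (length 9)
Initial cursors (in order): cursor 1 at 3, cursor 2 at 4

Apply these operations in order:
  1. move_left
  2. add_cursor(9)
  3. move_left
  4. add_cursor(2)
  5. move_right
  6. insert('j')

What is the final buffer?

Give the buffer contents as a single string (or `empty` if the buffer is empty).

After op 1 (move_left): buffer="ocjrvmhwg" (len 9), cursors c1@2 c2@3, authorship .........
After op 2 (add_cursor(9)): buffer="ocjrvmhwg" (len 9), cursors c1@2 c2@3 c3@9, authorship .........
After op 3 (move_left): buffer="ocjrvmhwg" (len 9), cursors c1@1 c2@2 c3@8, authorship .........
After op 4 (add_cursor(2)): buffer="ocjrvmhwg" (len 9), cursors c1@1 c2@2 c4@2 c3@8, authorship .........
After op 5 (move_right): buffer="ocjrvmhwg" (len 9), cursors c1@2 c2@3 c4@3 c3@9, authorship .........
After op 6 (insert('j')): buffer="ocjjjjrvmhwgj" (len 13), cursors c1@3 c2@6 c4@6 c3@13, authorship ..1.24......3

Answer: ocjjjjrvmhwgj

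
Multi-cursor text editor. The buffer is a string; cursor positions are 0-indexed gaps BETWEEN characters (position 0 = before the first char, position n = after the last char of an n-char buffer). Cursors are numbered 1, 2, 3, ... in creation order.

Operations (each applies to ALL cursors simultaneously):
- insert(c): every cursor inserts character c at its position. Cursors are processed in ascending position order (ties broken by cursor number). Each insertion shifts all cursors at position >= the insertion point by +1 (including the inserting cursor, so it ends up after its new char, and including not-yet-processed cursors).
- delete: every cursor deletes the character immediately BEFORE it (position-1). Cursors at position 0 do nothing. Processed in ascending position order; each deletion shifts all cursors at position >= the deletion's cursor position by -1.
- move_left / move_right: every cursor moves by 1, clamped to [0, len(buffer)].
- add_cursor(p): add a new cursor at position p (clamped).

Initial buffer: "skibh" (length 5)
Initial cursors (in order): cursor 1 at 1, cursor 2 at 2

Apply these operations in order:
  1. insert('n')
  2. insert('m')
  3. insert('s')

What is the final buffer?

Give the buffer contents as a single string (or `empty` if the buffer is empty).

Answer: snmsknmsibh

Derivation:
After op 1 (insert('n')): buffer="snknibh" (len 7), cursors c1@2 c2@4, authorship .1.2...
After op 2 (insert('m')): buffer="snmknmibh" (len 9), cursors c1@3 c2@6, authorship .11.22...
After op 3 (insert('s')): buffer="snmsknmsibh" (len 11), cursors c1@4 c2@8, authorship .111.222...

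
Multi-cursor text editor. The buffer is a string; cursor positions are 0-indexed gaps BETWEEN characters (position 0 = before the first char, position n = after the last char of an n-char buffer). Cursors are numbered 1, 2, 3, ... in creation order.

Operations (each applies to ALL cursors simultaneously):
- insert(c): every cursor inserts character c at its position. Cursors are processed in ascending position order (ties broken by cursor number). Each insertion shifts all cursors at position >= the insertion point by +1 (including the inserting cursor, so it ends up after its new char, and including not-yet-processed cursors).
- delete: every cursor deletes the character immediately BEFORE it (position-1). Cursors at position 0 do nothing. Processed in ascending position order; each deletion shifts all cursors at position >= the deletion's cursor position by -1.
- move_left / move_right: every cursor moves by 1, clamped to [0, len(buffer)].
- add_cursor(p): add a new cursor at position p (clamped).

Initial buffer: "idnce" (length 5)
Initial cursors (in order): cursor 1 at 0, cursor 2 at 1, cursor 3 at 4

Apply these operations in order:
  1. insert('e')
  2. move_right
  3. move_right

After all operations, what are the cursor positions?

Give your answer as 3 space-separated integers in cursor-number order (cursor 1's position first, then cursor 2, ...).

After op 1 (insert('e')): buffer="eiedncee" (len 8), cursors c1@1 c2@3 c3@7, authorship 1.2...3.
After op 2 (move_right): buffer="eiedncee" (len 8), cursors c1@2 c2@4 c3@8, authorship 1.2...3.
After op 3 (move_right): buffer="eiedncee" (len 8), cursors c1@3 c2@5 c3@8, authorship 1.2...3.

Answer: 3 5 8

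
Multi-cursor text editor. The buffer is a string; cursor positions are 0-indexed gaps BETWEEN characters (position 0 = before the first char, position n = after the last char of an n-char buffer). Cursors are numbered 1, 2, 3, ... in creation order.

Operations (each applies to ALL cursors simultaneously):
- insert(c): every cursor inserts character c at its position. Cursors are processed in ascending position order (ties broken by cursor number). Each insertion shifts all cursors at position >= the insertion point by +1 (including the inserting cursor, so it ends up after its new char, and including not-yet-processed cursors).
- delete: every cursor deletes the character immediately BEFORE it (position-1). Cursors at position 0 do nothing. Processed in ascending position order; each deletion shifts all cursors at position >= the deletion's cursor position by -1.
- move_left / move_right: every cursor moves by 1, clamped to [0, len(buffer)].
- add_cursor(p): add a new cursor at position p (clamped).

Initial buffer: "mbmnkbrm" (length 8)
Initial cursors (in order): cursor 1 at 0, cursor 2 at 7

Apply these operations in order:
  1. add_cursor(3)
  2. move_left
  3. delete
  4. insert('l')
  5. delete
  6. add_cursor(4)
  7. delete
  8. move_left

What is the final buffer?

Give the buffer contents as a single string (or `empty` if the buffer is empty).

After op 1 (add_cursor(3)): buffer="mbmnkbrm" (len 8), cursors c1@0 c3@3 c2@7, authorship ........
After op 2 (move_left): buffer="mbmnkbrm" (len 8), cursors c1@0 c3@2 c2@6, authorship ........
After op 3 (delete): buffer="mmnkrm" (len 6), cursors c1@0 c3@1 c2@4, authorship ......
After op 4 (insert('l')): buffer="lmlmnklrm" (len 9), cursors c1@1 c3@3 c2@7, authorship 1.3...2..
After op 5 (delete): buffer="mmnkrm" (len 6), cursors c1@0 c3@1 c2@4, authorship ......
After op 6 (add_cursor(4)): buffer="mmnkrm" (len 6), cursors c1@0 c3@1 c2@4 c4@4, authorship ......
After op 7 (delete): buffer="mrm" (len 3), cursors c1@0 c3@0 c2@1 c4@1, authorship ...
After op 8 (move_left): buffer="mrm" (len 3), cursors c1@0 c2@0 c3@0 c4@0, authorship ...

Answer: mrm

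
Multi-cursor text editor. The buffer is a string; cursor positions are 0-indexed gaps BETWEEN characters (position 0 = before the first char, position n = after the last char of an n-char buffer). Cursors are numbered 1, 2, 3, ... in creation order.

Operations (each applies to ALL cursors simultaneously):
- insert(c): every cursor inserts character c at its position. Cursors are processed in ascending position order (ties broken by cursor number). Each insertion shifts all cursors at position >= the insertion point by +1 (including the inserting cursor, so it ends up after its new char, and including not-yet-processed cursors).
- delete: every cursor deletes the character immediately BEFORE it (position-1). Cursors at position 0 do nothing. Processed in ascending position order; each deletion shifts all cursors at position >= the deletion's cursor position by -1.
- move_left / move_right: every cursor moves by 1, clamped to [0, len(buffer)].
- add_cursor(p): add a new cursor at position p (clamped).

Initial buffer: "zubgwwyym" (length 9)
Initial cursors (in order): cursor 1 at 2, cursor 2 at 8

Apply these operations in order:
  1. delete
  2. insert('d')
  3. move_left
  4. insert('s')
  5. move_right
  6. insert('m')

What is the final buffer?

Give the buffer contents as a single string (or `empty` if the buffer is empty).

Answer: zsdmbgwwysdmm

Derivation:
After op 1 (delete): buffer="zbgwwym" (len 7), cursors c1@1 c2@6, authorship .......
After op 2 (insert('d')): buffer="zdbgwwydm" (len 9), cursors c1@2 c2@8, authorship .1.....2.
After op 3 (move_left): buffer="zdbgwwydm" (len 9), cursors c1@1 c2@7, authorship .1.....2.
After op 4 (insert('s')): buffer="zsdbgwwysdm" (len 11), cursors c1@2 c2@9, authorship .11.....22.
After op 5 (move_right): buffer="zsdbgwwysdm" (len 11), cursors c1@3 c2@10, authorship .11.....22.
After op 6 (insert('m')): buffer="zsdmbgwwysdmm" (len 13), cursors c1@4 c2@12, authorship .111.....222.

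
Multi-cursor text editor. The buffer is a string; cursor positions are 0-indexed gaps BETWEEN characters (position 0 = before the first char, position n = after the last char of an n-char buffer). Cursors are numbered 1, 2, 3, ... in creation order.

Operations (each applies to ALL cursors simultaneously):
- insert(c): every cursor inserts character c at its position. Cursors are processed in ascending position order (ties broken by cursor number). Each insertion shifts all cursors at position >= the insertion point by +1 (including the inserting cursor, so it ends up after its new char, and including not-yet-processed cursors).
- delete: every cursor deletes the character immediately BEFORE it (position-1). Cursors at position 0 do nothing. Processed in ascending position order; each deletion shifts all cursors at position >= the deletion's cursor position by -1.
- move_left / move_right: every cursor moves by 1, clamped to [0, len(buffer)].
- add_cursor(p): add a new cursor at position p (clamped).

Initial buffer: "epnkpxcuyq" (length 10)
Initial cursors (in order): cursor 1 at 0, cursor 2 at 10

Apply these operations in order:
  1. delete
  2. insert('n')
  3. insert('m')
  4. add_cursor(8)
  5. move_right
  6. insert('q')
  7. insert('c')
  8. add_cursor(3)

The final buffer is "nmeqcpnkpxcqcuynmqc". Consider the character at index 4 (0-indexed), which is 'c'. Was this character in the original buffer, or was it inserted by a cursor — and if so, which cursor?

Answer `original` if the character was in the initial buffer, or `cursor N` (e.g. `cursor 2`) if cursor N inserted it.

Answer: cursor 1

Derivation:
After op 1 (delete): buffer="epnkpxcuy" (len 9), cursors c1@0 c2@9, authorship .........
After op 2 (insert('n')): buffer="nepnkpxcuyn" (len 11), cursors c1@1 c2@11, authorship 1.........2
After op 3 (insert('m')): buffer="nmepnkpxcuynm" (len 13), cursors c1@2 c2@13, authorship 11.........22
After op 4 (add_cursor(8)): buffer="nmepnkpxcuynm" (len 13), cursors c1@2 c3@8 c2@13, authorship 11.........22
After op 5 (move_right): buffer="nmepnkpxcuynm" (len 13), cursors c1@3 c3@9 c2@13, authorship 11.........22
After op 6 (insert('q')): buffer="nmeqpnkpxcquynmq" (len 16), cursors c1@4 c3@11 c2@16, authorship 11.1......3..222
After op 7 (insert('c')): buffer="nmeqcpnkpxcqcuynmqc" (len 19), cursors c1@5 c3@13 c2@19, authorship 11.11......33..2222
After op 8 (add_cursor(3)): buffer="nmeqcpnkpxcqcuynmqc" (len 19), cursors c4@3 c1@5 c3@13 c2@19, authorship 11.11......33..2222
Authorship (.=original, N=cursor N): 1 1 . 1 1 . . . . . . 3 3 . . 2 2 2 2
Index 4: author = 1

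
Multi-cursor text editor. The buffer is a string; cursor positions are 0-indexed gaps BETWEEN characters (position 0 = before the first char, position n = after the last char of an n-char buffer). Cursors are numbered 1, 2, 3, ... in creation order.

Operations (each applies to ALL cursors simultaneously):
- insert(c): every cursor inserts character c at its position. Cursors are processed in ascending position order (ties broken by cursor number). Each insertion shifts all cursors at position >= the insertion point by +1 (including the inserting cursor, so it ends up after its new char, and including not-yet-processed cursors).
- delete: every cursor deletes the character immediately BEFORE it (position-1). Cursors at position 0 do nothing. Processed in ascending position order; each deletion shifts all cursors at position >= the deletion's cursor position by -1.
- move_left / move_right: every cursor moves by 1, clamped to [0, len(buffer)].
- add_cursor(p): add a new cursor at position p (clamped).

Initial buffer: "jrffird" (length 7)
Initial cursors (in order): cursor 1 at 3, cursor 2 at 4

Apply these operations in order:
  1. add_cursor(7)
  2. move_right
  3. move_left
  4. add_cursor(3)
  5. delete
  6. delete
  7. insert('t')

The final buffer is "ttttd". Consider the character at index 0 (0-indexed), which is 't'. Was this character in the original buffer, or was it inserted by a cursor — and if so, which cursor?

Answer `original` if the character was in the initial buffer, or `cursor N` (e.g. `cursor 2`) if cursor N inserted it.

After op 1 (add_cursor(7)): buffer="jrffird" (len 7), cursors c1@3 c2@4 c3@7, authorship .......
After op 2 (move_right): buffer="jrffird" (len 7), cursors c1@4 c2@5 c3@7, authorship .......
After op 3 (move_left): buffer="jrffird" (len 7), cursors c1@3 c2@4 c3@6, authorship .......
After op 4 (add_cursor(3)): buffer="jrffird" (len 7), cursors c1@3 c4@3 c2@4 c3@6, authorship .......
After op 5 (delete): buffer="jid" (len 3), cursors c1@1 c2@1 c4@1 c3@2, authorship ...
After op 6 (delete): buffer="d" (len 1), cursors c1@0 c2@0 c3@0 c4@0, authorship .
After op 7 (insert('t')): buffer="ttttd" (len 5), cursors c1@4 c2@4 c3@4 c4@4, authorship 1234.
Authorship (.=original, N=cursor N): 1 2 3 4 .
Index 0: author = 1

Answer: cursor 1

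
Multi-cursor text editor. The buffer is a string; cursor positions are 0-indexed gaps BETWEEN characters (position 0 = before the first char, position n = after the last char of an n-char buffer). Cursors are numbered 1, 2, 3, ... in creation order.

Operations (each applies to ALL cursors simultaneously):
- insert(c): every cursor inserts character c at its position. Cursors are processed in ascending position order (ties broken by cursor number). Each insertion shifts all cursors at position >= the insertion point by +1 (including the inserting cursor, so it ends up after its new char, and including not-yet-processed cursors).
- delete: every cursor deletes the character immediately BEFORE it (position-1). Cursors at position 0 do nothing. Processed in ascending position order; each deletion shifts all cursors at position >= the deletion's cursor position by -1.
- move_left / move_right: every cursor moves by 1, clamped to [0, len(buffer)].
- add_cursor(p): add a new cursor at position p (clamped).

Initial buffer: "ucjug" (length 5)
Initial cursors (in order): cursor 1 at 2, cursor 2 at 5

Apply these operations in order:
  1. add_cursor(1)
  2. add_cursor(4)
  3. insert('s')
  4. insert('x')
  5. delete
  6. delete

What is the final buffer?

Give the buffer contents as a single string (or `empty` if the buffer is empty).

Answer: ucjug

Derivation:
After op 1 (add_cursor(1)): buffer="ucjug" (len 5), cursors c3@1 c1@2 c2@5, authorship .....
After op 2 (add_cursor(4)): buffer="ucjug" (len 5), cursors c3@1 c1@2 c4@4 c2@5, authorship .....
After op 3 (insert('s')): buffer="uscsjusgs" (len 9), cursors c3@2 c1@4 c4@7 c2@9, authorship .3.1..4.2
After op 4 (insert('x')): buffer="usxcsxjusxgsx" (len 13), cursors c3@3 c1@6 c4@10 c2@13, authorship .33.11..44.22
After op 5 (delete): buffer="uscsjusgs" (len 9), cursors c3@2 c1@4 c4@7 c2@9, authorship .3.1..4.2
After op 6 (delete): buffer="ucjug" (len 5), cursors c3@1 c1@2 c4@4 c2@5, authorship .....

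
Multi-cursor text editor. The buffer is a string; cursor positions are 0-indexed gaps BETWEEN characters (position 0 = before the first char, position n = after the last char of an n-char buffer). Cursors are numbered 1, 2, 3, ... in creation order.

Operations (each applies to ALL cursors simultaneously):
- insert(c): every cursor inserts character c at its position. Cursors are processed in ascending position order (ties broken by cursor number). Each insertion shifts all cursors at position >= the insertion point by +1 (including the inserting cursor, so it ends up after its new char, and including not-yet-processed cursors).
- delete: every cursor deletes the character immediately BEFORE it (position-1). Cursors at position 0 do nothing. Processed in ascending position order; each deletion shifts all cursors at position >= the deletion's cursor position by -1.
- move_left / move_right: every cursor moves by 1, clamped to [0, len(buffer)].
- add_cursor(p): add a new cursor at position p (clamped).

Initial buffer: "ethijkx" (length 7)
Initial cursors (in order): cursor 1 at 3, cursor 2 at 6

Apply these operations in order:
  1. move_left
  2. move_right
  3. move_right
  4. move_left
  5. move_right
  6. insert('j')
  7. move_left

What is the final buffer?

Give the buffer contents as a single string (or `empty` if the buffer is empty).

Answer: ethijjkxj

Derivation:
After op 1 (move_left): buffer="ethijkx" (len 7), cursors c1@2 c2@5, authorship .......
After op 2 (move_right): buffer="ethijkx" (len 7), cursors c1@3 c2@6, authorship .......
After op 3 (move_right): buffer="ethijkx" (len 7), cursors c1@4 c2@7, authorship .......
After op 4 (move_left): buffer="ethijkx" (len 7), cursors c1@3 c2@6, authorship .......
After op 5 (move_right): buffer="ethijkx" (len 7), cursors c1@4 c2@7, authorship .......
After op 6 (insert('j')): buffer="ethijjkxj" (len 9), cursors c1@5 c2@9, authorship ....1...2
After op 7 (move_left): buffer="ethijjkxj" (len 9), cursors c1@4 c2@8, authorship ....1...2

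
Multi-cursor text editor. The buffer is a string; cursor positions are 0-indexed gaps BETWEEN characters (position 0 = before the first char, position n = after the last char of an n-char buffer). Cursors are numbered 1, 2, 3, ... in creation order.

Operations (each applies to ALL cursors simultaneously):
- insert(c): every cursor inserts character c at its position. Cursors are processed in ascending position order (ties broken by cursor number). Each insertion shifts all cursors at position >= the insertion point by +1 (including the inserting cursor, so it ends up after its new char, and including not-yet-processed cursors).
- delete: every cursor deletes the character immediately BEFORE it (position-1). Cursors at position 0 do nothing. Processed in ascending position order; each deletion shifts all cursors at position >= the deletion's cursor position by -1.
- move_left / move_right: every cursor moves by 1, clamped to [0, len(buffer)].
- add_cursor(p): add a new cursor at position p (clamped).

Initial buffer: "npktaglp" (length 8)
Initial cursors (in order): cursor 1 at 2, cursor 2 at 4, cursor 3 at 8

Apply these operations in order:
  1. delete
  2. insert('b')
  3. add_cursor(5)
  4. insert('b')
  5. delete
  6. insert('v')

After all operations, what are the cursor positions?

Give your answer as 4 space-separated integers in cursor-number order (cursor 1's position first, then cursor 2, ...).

After op 1 (delete): buffer="nkagl" (len 5), cursors c1@1 c2@2 c3@5, authorship .....
After op 2 (insert('b')): buffer="nbkbaglb" (len 8), cursors c1@2 c2@4 c3@8, authorship .1.2...3
After op 3 (add_cursor(5)): buffer="nbkbaglb" (len 8), cursors c1@2 c2@4 c4@5 c3@8, authorship .1.2...3
After op 4 (insert('b')): buffer="nbbkbbabglbb" (len 12), cursors c1@3 c2@6 c4@8 c3@12, authorship .11.22.4..33
After op 5 (delete): buffer="nbkbaglb" (len 8), cursors c1@2 c2@4 c4@5 c3@8, authorship .1.2...3
After op 6 (insert('v')): buffer="nbvkbvavglbv" (len 12), cursors c1@3 c2@6 c4@8 c3@12, authorship .11.22.4..33

Answer: 3 6 12 8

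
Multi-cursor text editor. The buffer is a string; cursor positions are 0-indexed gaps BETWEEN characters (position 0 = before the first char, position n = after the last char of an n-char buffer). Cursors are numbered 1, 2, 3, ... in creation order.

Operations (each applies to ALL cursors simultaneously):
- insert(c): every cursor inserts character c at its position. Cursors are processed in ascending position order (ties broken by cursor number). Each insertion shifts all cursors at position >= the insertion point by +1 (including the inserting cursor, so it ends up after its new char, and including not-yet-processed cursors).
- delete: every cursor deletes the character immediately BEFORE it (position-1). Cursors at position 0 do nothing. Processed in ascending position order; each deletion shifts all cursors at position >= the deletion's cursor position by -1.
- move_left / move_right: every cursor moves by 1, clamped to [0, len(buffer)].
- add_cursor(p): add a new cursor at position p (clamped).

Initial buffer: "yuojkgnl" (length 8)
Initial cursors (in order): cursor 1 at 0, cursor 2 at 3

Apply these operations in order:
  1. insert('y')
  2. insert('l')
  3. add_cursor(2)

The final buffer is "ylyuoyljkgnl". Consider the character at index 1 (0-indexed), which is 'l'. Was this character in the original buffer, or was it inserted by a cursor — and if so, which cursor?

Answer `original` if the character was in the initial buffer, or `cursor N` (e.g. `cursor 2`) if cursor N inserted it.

Answer: cursor 1

Derivation:
After op 1 (insert('y')): buffer="yyuoyjkgnl" (len 10), cursors c1@1 c2@5, authorship 1...2.....
After op 2 (insert('l')): buffer="ylyuoyljkgnl" (len 12), cursors c1@2 c2@7, authorship 11...22.....
After op 3 (add_cursor(2)): buffer="ylyuoyljkgnl" (len 12), cursors c1@2 c3@2 c2@7, authorship 11...22.....
Authorship (.=original, N=cursor N): 1 1 . . . 2 2 . . . . .
Index 1: author = 1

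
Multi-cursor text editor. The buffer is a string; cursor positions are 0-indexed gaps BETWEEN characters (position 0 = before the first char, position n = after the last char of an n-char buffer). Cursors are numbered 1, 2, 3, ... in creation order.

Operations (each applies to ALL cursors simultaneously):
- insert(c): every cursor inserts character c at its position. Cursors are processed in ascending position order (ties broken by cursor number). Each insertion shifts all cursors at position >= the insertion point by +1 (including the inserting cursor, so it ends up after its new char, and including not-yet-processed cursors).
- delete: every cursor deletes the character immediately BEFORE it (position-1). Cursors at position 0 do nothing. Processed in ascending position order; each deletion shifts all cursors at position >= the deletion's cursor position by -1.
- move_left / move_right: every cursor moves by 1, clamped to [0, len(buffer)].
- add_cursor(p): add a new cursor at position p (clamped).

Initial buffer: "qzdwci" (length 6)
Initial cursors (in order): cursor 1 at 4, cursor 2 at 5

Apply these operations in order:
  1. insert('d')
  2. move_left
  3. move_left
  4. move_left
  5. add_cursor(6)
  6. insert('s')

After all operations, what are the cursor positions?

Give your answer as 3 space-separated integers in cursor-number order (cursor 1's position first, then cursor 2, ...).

After op 1 (insert('d')): buffer="qzdwdcdi" (len 8), cursors c1@5 c2@7, authorship ....1.2.
After op 2 (move_left): buffer="qzdwdcdi" (len 8), cursors c1@4 c2@6, authorship ....1.2.
After op 3 (move_left): buffer="qzdwdcdi" (len 8), cursors c1@3 c2@5, authorship ....1.2.
After op 4 (move_left): buffer="qzdwdcdi" (len 8), cursors c1@2 c2@4, authorship ....1.2.
After op 5 (add_cursor(6)): buffer="qzdwdcdi" (len 8), cursors c1@2 c2@4 c3@6, authorship ....1.2.
After op 6 (insert('s')): buffer="qzsdwsdcsdi" (len 11), cursors c1@3 c2@6 c3@9, authorship ..1..21.32.

Answer: 3 6 9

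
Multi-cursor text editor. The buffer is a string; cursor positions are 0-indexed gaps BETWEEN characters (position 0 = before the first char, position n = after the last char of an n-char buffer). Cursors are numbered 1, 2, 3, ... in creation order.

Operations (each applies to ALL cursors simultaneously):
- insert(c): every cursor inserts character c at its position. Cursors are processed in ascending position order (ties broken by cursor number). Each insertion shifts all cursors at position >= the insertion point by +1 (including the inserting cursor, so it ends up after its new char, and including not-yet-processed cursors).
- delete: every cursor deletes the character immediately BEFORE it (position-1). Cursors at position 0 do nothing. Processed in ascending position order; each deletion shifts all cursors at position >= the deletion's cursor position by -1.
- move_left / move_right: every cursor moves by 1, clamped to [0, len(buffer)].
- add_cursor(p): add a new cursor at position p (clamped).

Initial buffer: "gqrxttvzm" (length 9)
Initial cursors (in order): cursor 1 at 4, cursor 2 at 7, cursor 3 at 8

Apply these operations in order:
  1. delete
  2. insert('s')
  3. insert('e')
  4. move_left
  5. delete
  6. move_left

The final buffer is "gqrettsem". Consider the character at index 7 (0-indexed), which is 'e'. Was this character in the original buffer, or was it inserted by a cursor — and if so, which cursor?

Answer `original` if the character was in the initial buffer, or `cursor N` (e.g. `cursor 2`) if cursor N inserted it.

Answer: cursor 3

Derivation:
After op 1 (delete): buffer="gqrttm" (len 6), cursors c1@3 c2@5 c3@5, authorship ......
After op 2 (insert('s')): buffer="gqrsttssm" (len 9), cursors c1@4 c2@8 c3@8, authorship ...1..23.
After op 3 (insert('e')): buffer="gqrsettsseem" (len 12), cursors c1@5 c2@11 c3@11, authorship ...11..2323.
After op 4 (move_left): buffer="gqrsettsseem" (len 12), cursors c1@4 c2@10 c3@10, authorship ...11..2323.
After op 5 (delete): buffer="gqrettsem" (len 9), cursors c1@3 c2@7 c3@7, authorship ...1..23.
After op 6 (move_left): buffer="gqrettsem" (len 9), cursors c1@2 c2@6 c3@6, authorship ...1..23.
Authorship (.=original, N=cursor N): . . . 1 . . 2 3 .
Index 7: author = 3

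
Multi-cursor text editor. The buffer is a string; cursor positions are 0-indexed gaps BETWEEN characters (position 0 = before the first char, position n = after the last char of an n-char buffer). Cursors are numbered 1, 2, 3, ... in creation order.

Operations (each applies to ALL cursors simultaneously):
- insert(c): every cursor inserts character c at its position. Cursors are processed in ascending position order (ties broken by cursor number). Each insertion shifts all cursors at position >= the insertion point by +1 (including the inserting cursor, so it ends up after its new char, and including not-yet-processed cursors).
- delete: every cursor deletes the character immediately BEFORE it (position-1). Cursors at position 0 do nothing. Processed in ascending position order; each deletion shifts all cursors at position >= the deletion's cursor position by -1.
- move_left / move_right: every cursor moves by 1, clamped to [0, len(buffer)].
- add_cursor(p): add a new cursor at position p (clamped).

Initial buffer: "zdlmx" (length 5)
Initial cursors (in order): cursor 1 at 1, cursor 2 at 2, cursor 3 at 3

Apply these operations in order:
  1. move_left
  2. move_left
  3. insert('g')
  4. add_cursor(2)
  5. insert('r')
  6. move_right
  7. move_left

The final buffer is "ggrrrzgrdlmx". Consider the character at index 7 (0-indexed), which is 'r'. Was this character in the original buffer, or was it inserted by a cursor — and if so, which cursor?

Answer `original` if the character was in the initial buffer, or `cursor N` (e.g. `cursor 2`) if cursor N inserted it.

After op 1 (move_left): buffer="zdlmx" (len 5), cursors c1@0 c2@1 c3@2, authorship .....
After op 2 (move_left): buffer="zdlmx" (len 5), cursors c1@0 c2@0 c3@1, authorship .....
After op 3 (insert('g')): buffer="ggzgdlmx" (len 8), cursors c1@2 c2@2 c3@4, authorship 12.3....
After op 4 (add_cursor(2)): buffer="ggzgdlmx" (len 8), cursors c1@2 c2@2 c4@2 c3@4, authorship 12.3....
After op 5 (insert('r')): buffer="ggrrrzgrdlmx" (len 12), cursors c1@5 c2@5 c4@5 c3@8, authorship 12124.33....
After op 6 (move_right): buffer="ggrrrzgrdlmx" (len 12), cursors c1@6 c2@6 c4@6 c3@9, authorship 12124.33....
After op 7 (move_left): buffer="ggrrrzgrdlmx" (len 12), cursors c1@5 c2@5 c4@5 c3@8, authorship 12124.33....
Authorship (.=original, N=cursor N): 1 2 1 2 4 . 3 3 . . . .
Index 7: author = 3

Answer: cursor 3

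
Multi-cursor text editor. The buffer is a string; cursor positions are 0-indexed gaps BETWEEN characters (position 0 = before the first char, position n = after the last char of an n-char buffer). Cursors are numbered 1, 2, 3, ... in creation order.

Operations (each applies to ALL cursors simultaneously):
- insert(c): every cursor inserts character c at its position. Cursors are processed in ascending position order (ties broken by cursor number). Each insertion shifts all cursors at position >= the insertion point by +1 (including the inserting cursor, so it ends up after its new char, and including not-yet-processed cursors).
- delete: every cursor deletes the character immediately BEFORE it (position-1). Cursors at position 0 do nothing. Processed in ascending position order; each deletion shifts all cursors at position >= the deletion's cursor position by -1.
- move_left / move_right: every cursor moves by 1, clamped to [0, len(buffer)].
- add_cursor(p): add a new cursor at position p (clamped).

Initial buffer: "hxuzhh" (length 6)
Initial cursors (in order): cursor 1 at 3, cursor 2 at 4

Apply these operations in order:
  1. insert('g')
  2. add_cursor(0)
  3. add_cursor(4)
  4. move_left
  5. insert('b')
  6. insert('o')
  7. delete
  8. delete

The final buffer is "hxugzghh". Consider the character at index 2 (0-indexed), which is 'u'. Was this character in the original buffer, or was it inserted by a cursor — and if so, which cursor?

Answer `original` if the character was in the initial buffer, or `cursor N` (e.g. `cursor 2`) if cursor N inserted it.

Answer: original

Derivation:
After op 1 (insert('g')): buffer="hxugzghh" (len 8), cursors c1@4 c2@6, authorship ...1.2..
After op 2 (add_cursor(0)): buffer="hxugzghh" (len 8), cursors c3@0 c1@4 c2@6, authorship ...1.2..
After op 3 (add_cursor(4)): buffer="hxugzghh" (len 8), cursors c3@0 c1@4 c4@4 c2@6, authorship ...1.2..
After op 4 (move_left): buffer="hxugzghh" (len 8), cursors c3@0 c1@3 c4@3 c2@5, authorship ...1.2..
After op 5 (insert('b')): buffer="bhxubbgzbghh" (len 12), cursors c3@1 c1@6 c4@6 c2@9, authorship 3...141.22..
After op 6 (insert('o')): buffer="bohxubboogzboghh" (len 16), cursors c3@2 c1@9 c4@9 c2@13, authorship 33...14141.222..
After op 7 (delete): buffer="bhxubbgzbghh" (len 12), cursors c3@1 c1@6 c4@6 c2@9, authorship 3...141.22..
After op 8 (delete): buffer="hxugzghh" (len 8), cursors c3@0 c1@3 c4@3 c2@5, authorship ...1.2..
Authorship (.=original, N=cursor N): . . . 1 . 2 . .
Index 2: author = original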